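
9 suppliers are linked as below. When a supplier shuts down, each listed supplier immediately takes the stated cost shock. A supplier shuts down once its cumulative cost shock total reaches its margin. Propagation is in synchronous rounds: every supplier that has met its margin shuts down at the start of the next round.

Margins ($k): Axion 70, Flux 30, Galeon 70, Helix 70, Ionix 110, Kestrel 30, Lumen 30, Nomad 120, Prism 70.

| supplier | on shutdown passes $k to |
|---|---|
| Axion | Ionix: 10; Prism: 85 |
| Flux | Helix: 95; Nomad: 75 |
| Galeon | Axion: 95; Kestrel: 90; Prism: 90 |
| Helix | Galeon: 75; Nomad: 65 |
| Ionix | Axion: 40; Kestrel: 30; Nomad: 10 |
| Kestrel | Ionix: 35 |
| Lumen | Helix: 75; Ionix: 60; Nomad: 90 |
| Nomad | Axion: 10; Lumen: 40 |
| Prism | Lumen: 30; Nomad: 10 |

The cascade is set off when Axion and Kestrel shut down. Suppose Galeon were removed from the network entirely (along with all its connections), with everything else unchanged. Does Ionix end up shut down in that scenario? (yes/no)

no

With Galeon removed:
Round 1 — Axion, Kestrel shut down (initial).
  Ionix: +10+35 → 45 < 110
  Prism: +85 → 85 ≥ 70
Round 2 — Prism shuts down.
  Lumen: +30 → 30 ≥ 30
  Nomad: +10 → 10 < 120
Round 3 — Lumen shuts down.
  Helix: +75 → 75 ≥ 70
  Ionix: +60 → 105 < 110
  Nomad: +90 → 100 < 120
Round 4 — Helix shuts down.
  Nomad: +65 → 165 ≥ 120
Round 5 — Nomad shuts down.
No further shutdowns.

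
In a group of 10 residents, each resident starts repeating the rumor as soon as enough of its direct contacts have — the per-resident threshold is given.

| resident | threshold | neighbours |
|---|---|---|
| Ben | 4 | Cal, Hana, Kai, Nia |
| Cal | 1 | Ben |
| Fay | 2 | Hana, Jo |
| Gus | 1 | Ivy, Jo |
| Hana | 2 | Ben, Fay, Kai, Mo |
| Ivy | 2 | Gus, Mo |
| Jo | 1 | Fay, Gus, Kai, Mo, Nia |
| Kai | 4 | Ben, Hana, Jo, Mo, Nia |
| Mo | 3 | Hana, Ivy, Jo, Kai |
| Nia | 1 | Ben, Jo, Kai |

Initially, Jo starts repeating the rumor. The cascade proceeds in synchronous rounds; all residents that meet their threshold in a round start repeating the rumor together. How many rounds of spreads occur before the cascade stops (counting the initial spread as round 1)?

2

Round 1 — Jo starts repeating the rumor (initial).
Round 2 — checking thresholds:
  Fay: 1 of 2 neighbours < 2, holds.
  Gus: 1 of 2 neighbours ≥ 1, starts repeating the rumor.
  Kai: 1 of 5 neighbours < 4, holds.
  Mo: 1 of 4 neighbours < 3, holds.
  Nia: 1 of 3 neighbours ≥ 1, starts repeating the rumor.
Round 3 — no new spreads; cascade stops.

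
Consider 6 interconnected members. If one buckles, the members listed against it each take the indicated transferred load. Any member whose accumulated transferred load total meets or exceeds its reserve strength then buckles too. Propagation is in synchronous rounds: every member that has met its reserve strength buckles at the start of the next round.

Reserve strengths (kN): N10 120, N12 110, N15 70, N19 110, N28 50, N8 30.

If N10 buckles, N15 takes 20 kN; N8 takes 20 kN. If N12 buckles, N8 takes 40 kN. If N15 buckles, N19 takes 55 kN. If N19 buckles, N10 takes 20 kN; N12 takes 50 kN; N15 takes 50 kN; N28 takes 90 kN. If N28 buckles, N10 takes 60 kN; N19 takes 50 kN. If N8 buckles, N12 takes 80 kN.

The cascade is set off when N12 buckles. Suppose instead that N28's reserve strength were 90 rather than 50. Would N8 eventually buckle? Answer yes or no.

With N28's reserve strength at 90:
Round 1 — N12 buckles (initial).
  N8: +40 → 40 ≥ 30
Round 2 — N8 buckles.
No further bucklings.

yes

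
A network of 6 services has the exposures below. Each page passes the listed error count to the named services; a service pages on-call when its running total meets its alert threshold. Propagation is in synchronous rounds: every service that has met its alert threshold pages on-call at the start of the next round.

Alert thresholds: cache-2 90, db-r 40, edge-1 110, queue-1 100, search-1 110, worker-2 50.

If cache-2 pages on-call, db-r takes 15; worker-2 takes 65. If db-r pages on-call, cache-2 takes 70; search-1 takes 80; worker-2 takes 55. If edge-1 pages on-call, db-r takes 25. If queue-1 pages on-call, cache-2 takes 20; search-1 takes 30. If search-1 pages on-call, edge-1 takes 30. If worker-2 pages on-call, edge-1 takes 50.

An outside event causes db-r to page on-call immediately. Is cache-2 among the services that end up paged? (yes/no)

Round 1 — db-r pages on-call (initial).
  cache-2: +70 → 70 < 90
  search-1: +80 → 80 < 110
  worker-2: +55 → 55 ≥ 50
Round 2 — worker-2 pages on-call.
  edge-1: +50 → 50 < 110
No further pages.

no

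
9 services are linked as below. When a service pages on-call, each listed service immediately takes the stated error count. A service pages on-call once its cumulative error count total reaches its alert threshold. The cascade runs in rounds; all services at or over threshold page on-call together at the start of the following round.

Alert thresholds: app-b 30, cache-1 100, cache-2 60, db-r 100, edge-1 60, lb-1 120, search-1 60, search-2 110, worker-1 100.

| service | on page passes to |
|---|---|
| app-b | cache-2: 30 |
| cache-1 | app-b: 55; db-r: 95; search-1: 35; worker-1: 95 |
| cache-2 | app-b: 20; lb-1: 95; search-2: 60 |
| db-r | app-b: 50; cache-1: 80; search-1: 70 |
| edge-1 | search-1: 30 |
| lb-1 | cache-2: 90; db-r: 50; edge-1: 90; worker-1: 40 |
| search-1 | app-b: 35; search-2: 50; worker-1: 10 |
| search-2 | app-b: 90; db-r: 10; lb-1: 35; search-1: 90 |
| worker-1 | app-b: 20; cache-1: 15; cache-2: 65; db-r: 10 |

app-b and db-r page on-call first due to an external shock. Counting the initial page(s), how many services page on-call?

3

Round 1 — app-b, db-r page on-call (initial).
  cache-1: +80 → 80 < 100
  cache-2: +30 → 30 < 60
  search-1: +70 → 70 ≥ 60
Round 2 — search-1 pages on-call.
  search-2: +50 → 50 < 110
  worker-1: +10 → 10 < 100
No further pages.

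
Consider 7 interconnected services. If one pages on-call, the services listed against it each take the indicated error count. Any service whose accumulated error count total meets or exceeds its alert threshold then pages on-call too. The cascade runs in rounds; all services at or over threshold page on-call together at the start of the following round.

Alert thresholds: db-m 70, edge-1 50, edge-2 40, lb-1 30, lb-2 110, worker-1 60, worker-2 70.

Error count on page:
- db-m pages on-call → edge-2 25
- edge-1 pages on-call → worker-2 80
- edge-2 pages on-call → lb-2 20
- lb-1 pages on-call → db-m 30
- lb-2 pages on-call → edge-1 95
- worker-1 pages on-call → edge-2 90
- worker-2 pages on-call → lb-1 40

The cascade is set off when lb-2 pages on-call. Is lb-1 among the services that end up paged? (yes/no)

Round 1 — lb-2 pages on-call (initial).
  edge-1: +95 → 95 ≥ 50
Round 2 — edge-1 pages on-call.
  worker-2: +80 → 80 ≥ 70
Round 3 — worker-2 pages on-call.
  lb-1: +40 → 40 ≥ 30
Round 4 — lb-1 pages on-call.
  db-m: +30 → 30 < 70
No further pages.

yes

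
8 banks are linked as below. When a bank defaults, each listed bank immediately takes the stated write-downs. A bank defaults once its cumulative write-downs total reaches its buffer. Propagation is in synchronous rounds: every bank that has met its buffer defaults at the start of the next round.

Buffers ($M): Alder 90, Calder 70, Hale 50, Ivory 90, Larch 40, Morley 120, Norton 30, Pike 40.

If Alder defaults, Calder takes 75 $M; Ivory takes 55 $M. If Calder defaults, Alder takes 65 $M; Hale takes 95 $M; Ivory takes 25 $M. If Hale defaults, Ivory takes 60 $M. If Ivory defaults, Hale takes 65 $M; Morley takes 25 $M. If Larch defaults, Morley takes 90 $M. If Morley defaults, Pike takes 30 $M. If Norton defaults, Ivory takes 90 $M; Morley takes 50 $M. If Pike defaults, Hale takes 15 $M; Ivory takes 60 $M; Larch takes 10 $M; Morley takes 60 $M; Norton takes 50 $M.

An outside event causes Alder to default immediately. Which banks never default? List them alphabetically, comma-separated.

Round 1 — Alder defaults (initial).
  Calder: +75 → 75 ≥ 70
  Ivory: +55 → 55 < 90
Round 2 — Calder defaults.
  Hale: +95 → 95 ≥ 50
  Ivory: +25 → 80 < 90
Round 3 — Hale defaults.
  Ivory: +60 → 140 ≥ 90
Round 4 — Ivory defaults.
  Morley: +25 → 25 < 120
No further defaults.

Larch, Morley, Norton, Pike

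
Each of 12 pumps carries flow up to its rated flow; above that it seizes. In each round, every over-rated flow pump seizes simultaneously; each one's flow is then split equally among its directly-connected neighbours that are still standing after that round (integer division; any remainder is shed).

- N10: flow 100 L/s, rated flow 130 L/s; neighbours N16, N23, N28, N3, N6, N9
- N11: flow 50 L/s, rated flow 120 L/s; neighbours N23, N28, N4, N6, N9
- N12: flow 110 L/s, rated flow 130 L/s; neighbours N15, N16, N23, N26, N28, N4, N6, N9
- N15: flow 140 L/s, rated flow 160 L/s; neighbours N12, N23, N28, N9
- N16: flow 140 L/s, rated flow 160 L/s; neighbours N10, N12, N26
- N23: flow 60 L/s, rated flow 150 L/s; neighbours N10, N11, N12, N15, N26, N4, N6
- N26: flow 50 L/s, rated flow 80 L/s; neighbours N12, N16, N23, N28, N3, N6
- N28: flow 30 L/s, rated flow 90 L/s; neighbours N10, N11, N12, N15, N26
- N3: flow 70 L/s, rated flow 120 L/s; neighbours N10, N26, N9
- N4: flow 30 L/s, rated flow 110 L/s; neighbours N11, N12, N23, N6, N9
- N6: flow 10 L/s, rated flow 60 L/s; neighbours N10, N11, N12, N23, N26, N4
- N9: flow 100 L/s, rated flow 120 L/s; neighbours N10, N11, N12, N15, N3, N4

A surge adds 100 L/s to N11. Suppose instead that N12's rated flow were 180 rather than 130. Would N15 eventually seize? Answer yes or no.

yes

With N12's rated flow at 180:
Round 1 — N11 at 150 > 120. N11 seizes.
  N11 sheds 150 L/s to N23, N28, N4, N6, N9: 30 each.
    N23: 60+30 = 90 ≤ 150
    N28: 30+30 = 60 ≤ 90
    N4: 30+30 = 60 ≤ 110
    N6: 10+30 = 40 ≤ 60
    N9: 100+30 = 130 > 120
Round 2 — N9 seizes.
  N9 sheds 130 L/s to N10, N12, N15, N3, N4: 26 each.
    N10: 100+26 = 126 ≤ 130
    N12: 110+26 = 136 ≤ 180
    N15: 140+26 = 166 > 160
    N3: 70+26 = 96 ≤ 120
    N4: 60+26 = 86 ≤ 110
Round 3 — N15 seizes.
  N15 sheds 166 L/s to N12, N23, N28: 55 each (1 lost).
    N12: 136+55 = 191 > 180
    N23: 90+55 = 145 ≤ 150
    N28: 60+55 = 115 > 90
Round 4 — N12, N28 seize.
  N12 sheds 191 L/s to N16, N23, N26, N4, N6: 38 each (1 lost).
    N16: 140+38 = 178 > 160
    N23: 145+38 = 183 > 150
    N26: 50+38 = 88 > 80
    N4: 86+38 = 124 > 110
    N6: 40+38 = 78 > 60
  N28 sheds 115 L/s to N10, N26: 57 each (1 lost).
    N10: 126+57 = 183 > 130
    N26: 88+57 = 145 > 80
Round 5 — N10, N16, N23, N26, N4, N6 seize.
  N10 sheds 183 L/s to N3: 183 each.
    N3: 96+183 = 279 > 120
  N16 sheds 178 L/s: no online neighbours, lost.
  N23 sheds 183 L/s: no online neighbours, lost.
  N26 sheds 145 L/s to N3: 145 each.
    N3: 279+145 = 424 > 120
  N4 sheds 124 L/s: no online neighbours, lost.
  N6 sheds 78 L/s: no online neighbours, lost.
Round 6 — N3 seizes.
  N3 sheds 424 L/s: no online neighbours, lost.
No further seizures.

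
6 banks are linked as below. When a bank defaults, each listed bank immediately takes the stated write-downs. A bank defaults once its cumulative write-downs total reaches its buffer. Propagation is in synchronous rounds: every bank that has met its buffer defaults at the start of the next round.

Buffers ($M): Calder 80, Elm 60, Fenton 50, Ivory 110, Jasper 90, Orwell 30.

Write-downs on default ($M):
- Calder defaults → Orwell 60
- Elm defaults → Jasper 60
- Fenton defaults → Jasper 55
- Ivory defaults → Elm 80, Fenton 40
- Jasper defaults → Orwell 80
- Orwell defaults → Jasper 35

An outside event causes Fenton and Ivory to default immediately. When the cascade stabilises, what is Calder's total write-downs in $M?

Round 1 — Fenton, Ivory default (initial).
  Elm: +80 → 80 ≥ 60
  Jasper: +55 → 55 < 90
Round 2 — Elm defaults.
  Jasper: +60 → 115 ≥ 90
Round 3 — Jasper defaults.
  Orwell: +80 → 80 ≥ 30
Round 4 — Orwell defaults.
No further defaults.

0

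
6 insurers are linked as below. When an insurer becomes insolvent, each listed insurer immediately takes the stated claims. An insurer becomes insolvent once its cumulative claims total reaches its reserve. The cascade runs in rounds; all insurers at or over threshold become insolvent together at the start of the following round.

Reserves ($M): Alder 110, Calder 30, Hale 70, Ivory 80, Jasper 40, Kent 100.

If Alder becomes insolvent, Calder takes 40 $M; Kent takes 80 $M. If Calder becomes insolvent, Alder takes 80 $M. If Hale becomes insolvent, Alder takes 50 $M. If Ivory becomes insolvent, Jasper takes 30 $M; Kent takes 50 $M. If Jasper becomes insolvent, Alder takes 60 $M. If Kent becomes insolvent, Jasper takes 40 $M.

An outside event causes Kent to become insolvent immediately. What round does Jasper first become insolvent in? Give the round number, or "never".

2

Round 1 — Kent becomes insolvent (initial).
  Jasper: +40 → 40 ≥ 40
Round 2 — Jasper becomes insolvent.
  Alder: +60 → 60 < 110
No further insolvencies.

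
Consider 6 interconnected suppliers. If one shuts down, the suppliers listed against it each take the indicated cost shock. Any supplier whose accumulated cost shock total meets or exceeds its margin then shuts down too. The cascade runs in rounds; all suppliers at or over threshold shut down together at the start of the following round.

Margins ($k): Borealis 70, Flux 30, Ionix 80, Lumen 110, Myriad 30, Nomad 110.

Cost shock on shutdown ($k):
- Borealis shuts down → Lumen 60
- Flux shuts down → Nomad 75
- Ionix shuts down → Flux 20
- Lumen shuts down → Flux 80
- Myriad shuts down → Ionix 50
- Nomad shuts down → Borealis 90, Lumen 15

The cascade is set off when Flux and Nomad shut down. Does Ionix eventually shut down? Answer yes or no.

no

Round 1 — Flux, Nomad shut down (initial).
  Borealis: +90 → 90 ≥ 70
  Lumen: +15 → 15 < 110
Round 2 — Borealis shuts down.
  Lumen: +60 → 75 < 110
No further shutdowns.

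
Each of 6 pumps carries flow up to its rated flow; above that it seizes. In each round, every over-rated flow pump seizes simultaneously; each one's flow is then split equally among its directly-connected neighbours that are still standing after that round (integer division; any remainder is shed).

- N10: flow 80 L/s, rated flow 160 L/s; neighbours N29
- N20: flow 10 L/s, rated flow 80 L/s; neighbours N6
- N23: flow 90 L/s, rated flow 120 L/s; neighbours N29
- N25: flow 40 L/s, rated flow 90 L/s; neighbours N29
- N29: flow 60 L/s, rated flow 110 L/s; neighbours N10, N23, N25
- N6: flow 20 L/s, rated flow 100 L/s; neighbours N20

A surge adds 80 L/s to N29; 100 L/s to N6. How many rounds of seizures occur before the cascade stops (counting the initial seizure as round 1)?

Round 1 — N29 at 140 > 110; N6 at 120 > 100. N29, N6 seize.
  N29 sheds 140 L/s to N10, N23, N25: 46 each (2 lost).
    N10: 80+46 = 126 ≤ 160
    N23: 90+46 = 136 > 120
    N25: 40+46 = 86 ≤ 90
  N6 sheds 120 L/s to N20: 120 each.
    N20: 10+120 = 130 > 80
Round 2 — N20, N23 seize.
  N20 sheds 130 L/s: no online neighbours, lost.
  N23 sheds 136 L/s: no online neighbours, lost.
No further seizures.

2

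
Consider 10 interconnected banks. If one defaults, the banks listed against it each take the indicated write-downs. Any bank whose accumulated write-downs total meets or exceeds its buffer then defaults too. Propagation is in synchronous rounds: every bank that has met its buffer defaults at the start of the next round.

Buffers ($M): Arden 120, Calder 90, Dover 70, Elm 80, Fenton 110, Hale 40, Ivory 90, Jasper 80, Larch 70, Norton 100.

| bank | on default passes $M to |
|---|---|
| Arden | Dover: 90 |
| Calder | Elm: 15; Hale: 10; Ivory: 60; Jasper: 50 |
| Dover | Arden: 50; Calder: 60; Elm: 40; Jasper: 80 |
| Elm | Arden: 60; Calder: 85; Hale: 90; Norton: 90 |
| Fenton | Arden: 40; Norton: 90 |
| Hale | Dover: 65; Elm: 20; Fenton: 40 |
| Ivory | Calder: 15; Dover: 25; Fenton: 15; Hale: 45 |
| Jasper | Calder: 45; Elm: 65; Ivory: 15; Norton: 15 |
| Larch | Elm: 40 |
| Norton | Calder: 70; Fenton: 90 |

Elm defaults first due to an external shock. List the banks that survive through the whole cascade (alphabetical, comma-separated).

Round 1 — Elm defaults (initial).
  Arden: +60 → 60 < 120
  Calder: +85 → 85 < 90
  Hale: +90 → 90 ≥ 40
  Norton: +90 → 90 < 100
Round 2 — Hale defaults.
  Dover: +65 → 65 < 70
  Fenton: +40 → 40 < 110
No further defaults.

Arden, Calder, Dover, Fenton, Ivory, Jasper, Larch, Norton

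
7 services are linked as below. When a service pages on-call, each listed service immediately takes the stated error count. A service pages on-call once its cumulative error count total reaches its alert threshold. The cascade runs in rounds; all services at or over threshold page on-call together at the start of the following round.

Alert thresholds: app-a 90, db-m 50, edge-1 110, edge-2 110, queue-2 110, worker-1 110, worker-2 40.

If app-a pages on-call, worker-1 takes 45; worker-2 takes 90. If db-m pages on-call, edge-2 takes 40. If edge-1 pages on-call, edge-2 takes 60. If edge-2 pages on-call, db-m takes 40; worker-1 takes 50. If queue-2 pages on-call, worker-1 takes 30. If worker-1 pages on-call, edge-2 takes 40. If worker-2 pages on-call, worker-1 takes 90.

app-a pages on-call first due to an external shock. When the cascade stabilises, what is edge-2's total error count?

40

Round 1 — app-a pages on-call (initial).
  worker-1: +45 → 45 < 110
  worker-2: +90 → 90 ≥ 40
Round 2 — worker-2 pages on-call.
  worker-1: +90 → 135 ≥ 110
Round 3 — worker-1 pages on-call.
  edge-2: +40 → 40 < 110
No further pages.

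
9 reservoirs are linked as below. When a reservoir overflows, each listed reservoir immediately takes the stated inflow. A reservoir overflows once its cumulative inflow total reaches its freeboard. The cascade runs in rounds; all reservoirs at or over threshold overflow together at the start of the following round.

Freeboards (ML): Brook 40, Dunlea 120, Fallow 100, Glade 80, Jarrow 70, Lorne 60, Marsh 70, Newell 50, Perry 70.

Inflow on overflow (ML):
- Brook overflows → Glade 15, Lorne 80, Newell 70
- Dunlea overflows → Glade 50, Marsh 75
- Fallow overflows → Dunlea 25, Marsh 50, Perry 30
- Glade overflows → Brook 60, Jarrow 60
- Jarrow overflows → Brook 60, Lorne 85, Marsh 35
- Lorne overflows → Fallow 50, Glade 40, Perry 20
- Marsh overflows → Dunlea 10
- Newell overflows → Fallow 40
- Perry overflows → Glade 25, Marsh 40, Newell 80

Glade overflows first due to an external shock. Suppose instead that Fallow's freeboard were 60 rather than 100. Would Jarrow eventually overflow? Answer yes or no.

With Fallow's freeboard at 60:
Round 1 — Glade overflows (initial).
  Brook: +60 → 60 ≥ 40
  Jarrow: +60 → 60 < 70
Round 2 — Brook overflows.
  Lorne: +80 → 80 ≥ 60
  Newell: +70 → 70 ≥ 50
Round 3 — Lorne, Newell overflow.
  Fallow: +50+40 → 90 ≥ 60
  Perry: +20 → 20 < 70
Round 4 — Fallow overflows.
  Dunlea: +25 → 25 < 120
  Marsh: +50 → 50 < 70
  Perry: +30 → 50 < 70
No further overflows.

no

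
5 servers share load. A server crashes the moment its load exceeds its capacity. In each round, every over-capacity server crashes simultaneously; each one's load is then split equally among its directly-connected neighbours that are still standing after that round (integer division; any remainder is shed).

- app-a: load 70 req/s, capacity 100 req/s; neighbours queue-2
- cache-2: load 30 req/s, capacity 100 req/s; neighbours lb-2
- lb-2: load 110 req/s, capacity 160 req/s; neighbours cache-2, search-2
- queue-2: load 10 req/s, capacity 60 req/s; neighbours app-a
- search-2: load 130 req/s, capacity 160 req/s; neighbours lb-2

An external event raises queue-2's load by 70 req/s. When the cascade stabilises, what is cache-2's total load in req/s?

Round 1 — queue-2 at 80 > 60. queue-2 crashes.
  queue-2 sheds 80 req/s to app-a: 80 each.
    app-a: 70+80 = 150 > 100
Round 2 — app-a crashes.
  app-a sheds 150 req/s: no online neighbours, lost.
No further crashes.

30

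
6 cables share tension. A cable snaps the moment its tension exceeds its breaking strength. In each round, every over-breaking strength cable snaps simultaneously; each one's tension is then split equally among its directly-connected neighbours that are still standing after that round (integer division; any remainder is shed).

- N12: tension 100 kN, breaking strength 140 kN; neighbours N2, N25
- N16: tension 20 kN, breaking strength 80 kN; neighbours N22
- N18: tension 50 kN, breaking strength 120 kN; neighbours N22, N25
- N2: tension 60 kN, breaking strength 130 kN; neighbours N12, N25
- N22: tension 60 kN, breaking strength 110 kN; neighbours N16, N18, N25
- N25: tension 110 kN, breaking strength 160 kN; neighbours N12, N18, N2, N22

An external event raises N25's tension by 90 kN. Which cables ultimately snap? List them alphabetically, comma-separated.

Round 1 — N25 at 200 > 160. N25 snaps.
  N25 sheds 200 kN to N12, N18, N2, N22: 50 each.
    N12: 100+50 = 150 > 140
    N18: 50+50 = 100 ≤ 120
    N2: 60+50 = 110 ≤ 130
    N22: 60+50 = 110 ≤ 110
Round 2 — N12 snaps.
  N12 sheds 150 kN to N2: 150 each.
    N2: 110+150 = 260 > 130
Round 3 — N2 snaps.
  N2 sheds 260 kN: no online neighbours, lost.
No further breaks.

N12, N2, N25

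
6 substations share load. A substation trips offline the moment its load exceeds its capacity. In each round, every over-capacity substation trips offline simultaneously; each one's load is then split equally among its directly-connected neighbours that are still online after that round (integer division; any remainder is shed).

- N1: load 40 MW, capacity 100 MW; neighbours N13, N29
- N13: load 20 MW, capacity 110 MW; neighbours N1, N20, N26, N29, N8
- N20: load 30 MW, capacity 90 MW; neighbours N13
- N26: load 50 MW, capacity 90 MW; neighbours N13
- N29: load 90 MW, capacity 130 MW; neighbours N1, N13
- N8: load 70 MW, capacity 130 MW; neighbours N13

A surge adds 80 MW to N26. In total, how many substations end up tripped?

2

Round 1 — N26 at 130 > 90. N26 trips offline.
  N26 sheds 130 MW to N13: 130 each.
    N13: 20+130 = 150 > 110
Round 2 — N13 trips offline.
  N13 sheds 150 MW to N1, N20, N29, N8: 37 each (2 lost).
    N1: 40+37 = 77 ≤ 100
    N20: 30+37 = 67 ≤ 90
    N29: 90+37 = 127 ≤ 130
    N8: 70+37 = 107 ≤ 130
No further trips.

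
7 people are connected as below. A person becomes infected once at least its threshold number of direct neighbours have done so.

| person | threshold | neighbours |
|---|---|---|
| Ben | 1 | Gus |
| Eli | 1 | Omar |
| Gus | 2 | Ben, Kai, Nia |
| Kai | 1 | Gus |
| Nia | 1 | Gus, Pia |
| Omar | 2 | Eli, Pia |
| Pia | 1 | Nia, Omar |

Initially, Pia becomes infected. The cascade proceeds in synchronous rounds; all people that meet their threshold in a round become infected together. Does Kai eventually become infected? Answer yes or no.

no

Round 1 — Pia becomes infected (initial).
Round 2 — checking thresholds:
  Nia: 1 of 2 neighbours ≥ 1, becomes infected.
  Omar: 1 of 2 neighbours < 2, holds.
Round 3 — no new infections; cascade stops.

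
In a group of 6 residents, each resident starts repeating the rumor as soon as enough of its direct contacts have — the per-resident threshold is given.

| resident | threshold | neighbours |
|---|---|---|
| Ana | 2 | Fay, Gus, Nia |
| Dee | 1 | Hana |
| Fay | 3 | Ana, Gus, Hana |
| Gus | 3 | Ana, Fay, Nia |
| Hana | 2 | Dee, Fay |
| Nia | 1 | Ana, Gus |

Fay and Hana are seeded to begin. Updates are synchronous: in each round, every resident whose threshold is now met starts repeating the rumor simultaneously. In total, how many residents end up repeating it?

Round 1 — Fay, Hana start repeating the rumor (initial).
Round 2 — checking thresholds:
  Ana: 1 of 3 neighbours < 2, holds.
  Dee: 1 of 1 neighbours ≥ 1, starts repeating the rumor.
  Gus: 1 of 3 neighbours < 3, holds.
Round 3 — no new spreads; cascade stops.

3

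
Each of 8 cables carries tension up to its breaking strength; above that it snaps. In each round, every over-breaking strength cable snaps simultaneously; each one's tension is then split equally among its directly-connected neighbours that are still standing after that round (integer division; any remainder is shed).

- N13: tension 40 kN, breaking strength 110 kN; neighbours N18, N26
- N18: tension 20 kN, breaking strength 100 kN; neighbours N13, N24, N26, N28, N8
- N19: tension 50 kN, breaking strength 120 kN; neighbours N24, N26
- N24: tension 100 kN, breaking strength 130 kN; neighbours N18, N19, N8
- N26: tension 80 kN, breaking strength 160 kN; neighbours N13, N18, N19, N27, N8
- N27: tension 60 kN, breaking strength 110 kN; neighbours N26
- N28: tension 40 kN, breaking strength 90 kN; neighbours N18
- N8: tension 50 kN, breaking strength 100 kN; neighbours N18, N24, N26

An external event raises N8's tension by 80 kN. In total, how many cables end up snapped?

Round 1 — N8 at 130 > 100. N8 snaps.
  N8 sheds 130 kN to N18, N24, N26: 43 each (1 lost).
    N18: 20+43 = 63 ≤ 100
    N24: 100+43 = 143 > 130
    N26: 80+43 = 123 ≤ 160
Round 2 — N24 snaps.
  N24 sheds 143 kN to N18, N19: 71 each (1 lost).
    N18: 63+71 = 134 > 100
    N19: 50+71 = 121 > 120
Round 3 — N18, N19 snap.
  N18 sheds 134 kN to N13, N26, N28: 44 each (2 lost).
    N13: 40+44 = 84 ≤ 110
    N26: 123+44 = 167 > 160
    N28: 40+44 = 84 ≤ 90
  N19 sheds 121 kN to N26: 121 each.
    N26: 167+121 = 288 > 160
Round 4 — N26 snaps.
  N26 sheds 288 kN to N13, N27: 144 each.
    N13: 84+144 = 228 > 110
    N27: 60+144 = 204 > 110
Round 5 — N13, N27 snap.
  N13 sheds 228 kN: no online neighbours, lost.
  N27 sheds 204 kN: no online neighbours, lost.
No further breaks.

7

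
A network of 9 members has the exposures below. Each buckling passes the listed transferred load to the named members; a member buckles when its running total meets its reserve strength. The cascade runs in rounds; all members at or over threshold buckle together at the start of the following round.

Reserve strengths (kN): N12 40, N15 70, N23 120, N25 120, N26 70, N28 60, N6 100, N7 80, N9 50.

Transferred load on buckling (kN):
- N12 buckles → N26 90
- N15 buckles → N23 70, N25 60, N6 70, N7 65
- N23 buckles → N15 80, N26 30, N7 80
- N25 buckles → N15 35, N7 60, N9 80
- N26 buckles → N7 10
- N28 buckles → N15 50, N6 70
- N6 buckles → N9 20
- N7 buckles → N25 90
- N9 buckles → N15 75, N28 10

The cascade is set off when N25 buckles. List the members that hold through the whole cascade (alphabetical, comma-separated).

N12, N23, N26, N28, N6

Round 1 — N25 buckles (initial).
  N15: +35 → 35 < 70
  N7: +60 → 60 < 80
  N9: +80 → 80 ≥ 50
Round 2 — N9 buckles.
  N15: +75 → 110 ≥ 70
  N28: +10 → 10 < 60
Round 3 — N15 buckles.
  N23: +70 → 70 < 120
  N6: +70 → 70 < 100
  N7: +65 → 125 ≥ 80
Round 4 — N7 buckles.
No further bucklings.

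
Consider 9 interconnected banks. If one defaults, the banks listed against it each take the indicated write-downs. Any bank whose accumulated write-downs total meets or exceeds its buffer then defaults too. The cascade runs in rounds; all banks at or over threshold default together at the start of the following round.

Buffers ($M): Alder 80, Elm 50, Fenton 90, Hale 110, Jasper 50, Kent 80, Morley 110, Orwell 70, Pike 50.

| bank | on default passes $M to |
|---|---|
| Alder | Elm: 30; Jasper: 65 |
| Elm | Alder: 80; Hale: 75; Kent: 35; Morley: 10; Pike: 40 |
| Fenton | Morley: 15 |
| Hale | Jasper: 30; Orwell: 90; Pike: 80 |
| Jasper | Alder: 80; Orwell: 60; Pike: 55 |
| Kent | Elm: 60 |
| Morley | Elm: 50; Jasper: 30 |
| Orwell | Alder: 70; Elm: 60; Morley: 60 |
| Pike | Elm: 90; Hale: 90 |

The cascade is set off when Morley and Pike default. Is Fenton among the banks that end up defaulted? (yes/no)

Round 1 — Morley, Pike default (initial).
  Elm: +50+90 → 140 ≥ 50
  Hale: +90 → 90 < 110
  Jasper: +30 → 30 < 50
Round 2 — Elm defaults.
  Alder: +80 → 80 ≥ 80
  Hale: +75 → 165 ≥ 110
  Kent: +35 → 35 < 80
Round 3 — Alder, Hale default.
  Jasper: +65+30 → 125 ≥ 50
  Orwell: +90 → 90 ≥ 70
Round 4 — Jasper, Orwell default.
No further defaults.

no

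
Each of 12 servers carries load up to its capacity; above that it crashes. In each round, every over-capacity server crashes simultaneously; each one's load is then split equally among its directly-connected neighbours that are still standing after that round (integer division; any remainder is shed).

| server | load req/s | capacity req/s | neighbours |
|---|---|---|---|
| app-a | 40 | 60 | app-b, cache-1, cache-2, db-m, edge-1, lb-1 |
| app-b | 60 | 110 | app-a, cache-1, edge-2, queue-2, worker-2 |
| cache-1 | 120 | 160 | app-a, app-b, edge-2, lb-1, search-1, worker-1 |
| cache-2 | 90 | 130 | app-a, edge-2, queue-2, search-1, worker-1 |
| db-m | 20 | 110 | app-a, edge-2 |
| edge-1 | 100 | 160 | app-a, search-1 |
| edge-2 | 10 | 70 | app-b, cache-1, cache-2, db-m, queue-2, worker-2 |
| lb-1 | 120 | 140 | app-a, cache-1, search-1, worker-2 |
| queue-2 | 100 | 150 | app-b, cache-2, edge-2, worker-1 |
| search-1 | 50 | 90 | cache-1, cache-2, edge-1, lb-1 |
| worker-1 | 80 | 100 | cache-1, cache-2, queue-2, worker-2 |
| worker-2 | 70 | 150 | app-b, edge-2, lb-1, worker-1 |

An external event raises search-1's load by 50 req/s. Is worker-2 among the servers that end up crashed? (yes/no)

yes

Round 1 — search-1 at 100 > 90. search-1 crashes.
  search-1 sheds 100 req/s to cache-1, cache-2, edge-1, lb-1: 25 each.
    cache-1: 120+25 = 145 ≤ 160
    cache-2: 90+25 = 115 ≤ 130
    edge-1: 100+25 = 125 ≤ 160
    lb-1: 120+25 = 145 > 140
Round 2 — lb-1 crashes.
  lb-1 sheds 145 req/s to app-a, cache-1, worker-2: 48 each (1 lost).
    app-a: 40+48 = 88 > 60
    cache-1: 145+48 = 193 > 160
    worker-2: 70+48 = 118 ≤ 150
Round 3 — app-a, cache-1 crash.
  app-a sheds 88 req/s to app-b, cache-2, db-m, edge-1: 22 each.
    app-b: 60+22 = 82 ≤ 110
    cache-2: 115+22 = 137 > 130
    db-m: 20+22 = 42 ≤ 110
    edge-1: 125+22 = 147 ≤ 160
  cache-1 sheds 193 req/s to app-b, edge-2, worker-1: 64 each (1 lost).
    app-b: 82+64 = 146 > 110
    edge-2: 10+64 = 74 > 70
    worker-1: 80+64 = 144 > 100
Round 4 — app-b, cache-2, edge-2, worker-1 crash.
  app-b sheds 146 req/s to queue-2, worker-2: 73 each.
    queue-2: 100+73 = 173 > 150
    worker-2: 118+73 = 191 > 150
  cache-2 sheds 137 req/s to queue-2: 137 each.
    queue-2: 173+137 = 310 > 150
  edge-2 sheds 74 req/s to db-m, queue-2, worker-2: 24 each (2 lost).
    db-m: 42+24 = 66 ≤ 110
    queue-2: 310+24 = 334 > 150
    worker-2: 191+24 = 215 > 150
  worker-1 sheds 144 req/s to queue-2, worker-2: 72 each.
    queue-2: 334+72 = 406 > 150
    worker-2: 215+72 = 287 > 150
Round 5 — queue-2, worker-2 crash.
  queue-2 sheds 406 req/s: no online neighbours, lost.
  worker-2 sheds 287 req/s: no online neighbours, lost.
No further crashes.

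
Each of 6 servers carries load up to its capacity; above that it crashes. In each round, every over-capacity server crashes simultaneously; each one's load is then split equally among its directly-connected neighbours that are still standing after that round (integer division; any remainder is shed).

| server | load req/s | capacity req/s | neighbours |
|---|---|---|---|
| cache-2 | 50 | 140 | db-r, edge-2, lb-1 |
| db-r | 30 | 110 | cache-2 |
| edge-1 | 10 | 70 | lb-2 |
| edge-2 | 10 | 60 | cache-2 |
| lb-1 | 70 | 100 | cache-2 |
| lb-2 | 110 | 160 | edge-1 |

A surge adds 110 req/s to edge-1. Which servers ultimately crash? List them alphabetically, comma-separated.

edge-1, lb-2

Round 1 — edge-1 at 120 > 70. edge-1 crashes.
  edge-1 sheds 120 req/s to lb-2: 120 each.
    lb-2: 110+120 = 230 > 160
Round 2 — lb-2 crashes.
  lb-2 sheds 230 req/s: no online neighbours, lost.
No further crashes.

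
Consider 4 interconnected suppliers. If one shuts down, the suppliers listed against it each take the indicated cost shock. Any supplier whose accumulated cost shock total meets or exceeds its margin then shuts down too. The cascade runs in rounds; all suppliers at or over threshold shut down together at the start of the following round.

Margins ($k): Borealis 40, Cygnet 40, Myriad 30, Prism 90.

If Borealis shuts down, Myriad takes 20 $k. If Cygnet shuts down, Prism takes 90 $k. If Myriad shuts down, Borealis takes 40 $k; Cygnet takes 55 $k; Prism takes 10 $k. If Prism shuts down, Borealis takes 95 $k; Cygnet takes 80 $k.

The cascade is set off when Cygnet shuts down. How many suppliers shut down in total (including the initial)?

3

Round 1 — Cygnet shuts down (initial).
  Prism: +90 → 90 ≥ 90
Round 2 — Prism shuts down.
  Borealis: +95 → 95 ≥ 40
Round 3 — Borealis shuts down.
  Myriad: +20 → 20 < 30
No further shutdowns.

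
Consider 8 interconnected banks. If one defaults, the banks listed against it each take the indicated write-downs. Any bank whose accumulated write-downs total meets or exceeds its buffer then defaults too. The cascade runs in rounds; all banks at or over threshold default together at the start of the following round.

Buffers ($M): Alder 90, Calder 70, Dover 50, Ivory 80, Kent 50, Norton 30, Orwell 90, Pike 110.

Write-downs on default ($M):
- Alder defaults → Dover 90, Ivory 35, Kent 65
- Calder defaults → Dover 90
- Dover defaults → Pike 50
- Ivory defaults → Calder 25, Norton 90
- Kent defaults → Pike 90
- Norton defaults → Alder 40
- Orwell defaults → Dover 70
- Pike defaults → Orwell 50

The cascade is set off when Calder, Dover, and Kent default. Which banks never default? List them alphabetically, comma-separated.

Round 1 — Calder, Dover, Kent default (initial).
  Pike: +50+90 → 140 ≥ 110
Round 2 — Pike defaults.
  Orwell: +50 → 50 < 90
No further defaults.

Alder, Ivory, Norton, Orwell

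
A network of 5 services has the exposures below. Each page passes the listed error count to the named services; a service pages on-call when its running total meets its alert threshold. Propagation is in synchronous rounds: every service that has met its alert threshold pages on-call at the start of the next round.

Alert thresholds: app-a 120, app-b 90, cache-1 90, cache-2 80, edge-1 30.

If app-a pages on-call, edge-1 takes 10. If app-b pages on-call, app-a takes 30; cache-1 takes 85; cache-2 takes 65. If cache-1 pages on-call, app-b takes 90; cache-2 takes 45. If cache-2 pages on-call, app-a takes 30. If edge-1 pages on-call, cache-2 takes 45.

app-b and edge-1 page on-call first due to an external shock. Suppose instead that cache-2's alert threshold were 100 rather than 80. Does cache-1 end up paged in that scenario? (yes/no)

no

With cache-2's alert threshold at 100:
Round 1 — app-b, edge-1 page on-call (initial).
  app-a: +30 → 30 < 120
  cache-1: +85 → 85 < 90
  cache-2: +65+45 → 110 ≥ 100
Round 2 — cache-2 pages on-call.
  app-a: +30 → 60 < 120
No further pages.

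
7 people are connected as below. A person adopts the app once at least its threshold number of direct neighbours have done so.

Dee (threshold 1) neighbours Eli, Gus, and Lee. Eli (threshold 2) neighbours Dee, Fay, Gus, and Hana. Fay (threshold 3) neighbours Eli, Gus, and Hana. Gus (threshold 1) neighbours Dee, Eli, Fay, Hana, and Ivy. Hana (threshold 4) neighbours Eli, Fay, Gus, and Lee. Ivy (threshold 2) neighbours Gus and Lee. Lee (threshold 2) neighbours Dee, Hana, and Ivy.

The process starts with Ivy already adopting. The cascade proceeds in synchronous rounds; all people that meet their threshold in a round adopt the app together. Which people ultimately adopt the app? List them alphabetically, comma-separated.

Round 1 — Ivy adopts the app (initial).
Round 2 — checking thresholds:
  Gus: 1 of 5 neighbours ≥ 1, adopts the app.
  Lee: 1 of 3 neighbours < 2, holds.
Round 3 — checking thresholds:
  Dee: 1 of 3 neighbours ≥ 1, adopts the app.
  Eli: 1 of 4 neighbours < 2, holds.
  Fay: 1 of 3 neighbours < 3, holds.
  Hana: 1 of 4 neighbours < 4, holds.
  Lee: 1 of 3 neighbours < 2, holds.
Round 4 — checking thresholds:
  Eli: 2 of 4 neighbours ≥ 2, adopts the app.
  Fay: 1 of 3 neighbours < 3, holds.
  Hana: 1 of 4 neighbours < 4, holds.
  Lee: 2 of 3 neighbours ≥ 2, adopts the app.
Round 5 — no new adoptions; cascade stops.

Dee, Eli, Gus, Ivy, Lee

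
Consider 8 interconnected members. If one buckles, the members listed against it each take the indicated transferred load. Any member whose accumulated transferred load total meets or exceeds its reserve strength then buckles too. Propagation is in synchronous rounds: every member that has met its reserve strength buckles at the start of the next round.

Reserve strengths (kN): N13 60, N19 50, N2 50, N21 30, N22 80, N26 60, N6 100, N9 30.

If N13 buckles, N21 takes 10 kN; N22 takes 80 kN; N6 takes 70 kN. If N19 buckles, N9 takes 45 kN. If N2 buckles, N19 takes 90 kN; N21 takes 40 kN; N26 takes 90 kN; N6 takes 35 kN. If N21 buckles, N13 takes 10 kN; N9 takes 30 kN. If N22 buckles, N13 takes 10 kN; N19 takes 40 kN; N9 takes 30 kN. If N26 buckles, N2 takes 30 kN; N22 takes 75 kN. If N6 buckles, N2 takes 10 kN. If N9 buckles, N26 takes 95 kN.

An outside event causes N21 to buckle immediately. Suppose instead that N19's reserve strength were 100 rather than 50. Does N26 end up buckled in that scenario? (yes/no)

With N19's reserve strength at 100:
Round 1 — N21 buckles (initial).
  N13: +10 → 10 < 60
  N9: +30 → 30 ≥ 30
Round 2 — N9 buckles.
  N26: +95 → 95 ≥ 60
Round 3 — N26 buckles.
  N2: +30 → 30 < 50
  N22: +75 → 75 < 80
No further bucklings.

yes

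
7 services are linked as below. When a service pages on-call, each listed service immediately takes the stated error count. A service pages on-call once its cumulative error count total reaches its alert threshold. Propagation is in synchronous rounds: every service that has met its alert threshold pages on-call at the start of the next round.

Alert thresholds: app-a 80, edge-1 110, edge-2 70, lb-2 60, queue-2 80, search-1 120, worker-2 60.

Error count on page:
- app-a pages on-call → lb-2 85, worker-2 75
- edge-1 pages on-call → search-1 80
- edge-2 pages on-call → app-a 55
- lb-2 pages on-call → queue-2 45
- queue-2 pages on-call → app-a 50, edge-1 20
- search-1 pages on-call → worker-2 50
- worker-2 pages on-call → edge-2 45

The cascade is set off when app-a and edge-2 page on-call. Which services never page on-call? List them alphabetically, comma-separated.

edge-1, queue-2, search-1

Round 1 — app-a, edge-2 page on-call (initial).
  lb-2: +85 → 85 ≥ 60
  worker-2: +75 → 75 ≥ 60
Round 2 — lb-2, worker-2 page on-call.
  queue-2: +45 → 45 < 80
No further pages.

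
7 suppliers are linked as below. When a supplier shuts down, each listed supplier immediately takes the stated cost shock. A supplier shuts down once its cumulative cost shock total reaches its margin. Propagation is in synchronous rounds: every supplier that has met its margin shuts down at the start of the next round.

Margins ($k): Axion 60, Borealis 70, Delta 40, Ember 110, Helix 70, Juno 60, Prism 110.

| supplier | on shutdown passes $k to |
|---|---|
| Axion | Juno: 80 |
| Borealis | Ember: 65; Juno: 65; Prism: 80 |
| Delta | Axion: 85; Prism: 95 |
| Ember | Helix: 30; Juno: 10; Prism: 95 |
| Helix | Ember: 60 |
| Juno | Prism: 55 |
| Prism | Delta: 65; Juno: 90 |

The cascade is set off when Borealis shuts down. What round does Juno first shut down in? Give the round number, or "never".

Round 1 — Borealis shuts down (initial).
  Ember: +65 → 65 < 110
  Juno: +65 → 65 ≥ 60
  Prism: +80 → 80 < 110
Round 2 — Juno shuts down.
  Prism: +55 → 135 ≥ 110
Round 3 — Prism shuts down.
  Delta: +65 → 65 ≥ 40
Round 4 — Delta shuts down.
  Axion: +85 → 85 ≥ 60
Round 5 — Axion shuts down.
No further shutdowns.

2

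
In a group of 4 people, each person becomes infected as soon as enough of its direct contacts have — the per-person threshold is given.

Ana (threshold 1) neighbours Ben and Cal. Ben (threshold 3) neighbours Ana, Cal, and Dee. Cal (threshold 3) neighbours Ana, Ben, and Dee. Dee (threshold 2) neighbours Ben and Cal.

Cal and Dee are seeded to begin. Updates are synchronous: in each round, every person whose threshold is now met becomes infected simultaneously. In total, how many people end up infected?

4

Round 1 — Cal, Dee become infected (initial).
Round 2 — checking thresholds:
  Ana: 1 of 2 neighbours ≥ 1, becomes infected.
  Ben: 2 of 3 neighbours < 3, below threshold.
Round 3 — checking thresholds:
  Ben: 3 of 3 neighbours ≥ 3, becomes infected.
Round 4 — no new infections; cascade stops.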